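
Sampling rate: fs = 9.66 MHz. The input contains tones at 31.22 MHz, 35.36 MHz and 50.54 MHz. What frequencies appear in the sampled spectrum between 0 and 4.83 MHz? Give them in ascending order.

2.24 MHz, 3.28 MHz

fs/2 = 4.83 MHz.
31.22 MHz mod fs = 2.24 MHz.
2.24 MHz ≤ fs/2 = 4.83 MHz, appears at 2.24 MHz.
35.36 MHz mod fs = 6.38 MHz.
6.38 MHz > fs/2 = 4.83 MHz, folds to fs − 6.38 MHz = 3.28 MHz.
50.54 MHz mod fs = 2.24 MHz.
2.24 MHz ≤ fs/2 = 4.83 MHz, appears at 2.24 MHz.
Distinct values: {2.24 MHz, 3.28 MHz}.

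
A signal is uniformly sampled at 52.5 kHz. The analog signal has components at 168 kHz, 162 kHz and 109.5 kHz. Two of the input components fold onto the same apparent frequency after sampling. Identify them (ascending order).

109.5 kHz, 162 kHz

fs/2 = 26.25 kHz.
168 kHz mod fs = 10.5 kHz.
10.5 kHz ≤ fs/2 = 26.25 kHz, appears at 10.5 kHz.
162 kHz mod fs = 4.5 kHz.
4.5 kHz ≤ fs/2 = 26.25 kHz, appears at 4.5 kHz.
109.5 kHz mod fs = 4.5 kHz.
4.5 kHz ≤ fs/2 = 26.25 kHz, appears at 4.5 kHz.
109.5 kHz and 162 kHz both map to 4.5 kHz.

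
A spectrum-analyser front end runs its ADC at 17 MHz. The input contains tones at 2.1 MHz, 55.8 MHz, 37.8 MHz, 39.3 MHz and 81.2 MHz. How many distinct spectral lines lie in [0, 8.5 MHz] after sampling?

4

fs/2 = 8.5 MHz.
2.1 MHz ≤ fs/2 = 8.5 MHz, passes unchanged.
55.8 MHz mod fs = 4.8 MHz.
4.8 MHz ≤ fs/2 = 8.5 MHz, appears at 4.8 MHz.
37.8 MHz mod fs = 3.8 MHz.
3.8 MHz ≤ fs/2 = 8.5 MHz, appears at 3.8 MHz.
39.3 MHz mod fs = 5.3 MHz.
5.3 MHz ≤ fs/2 = 8.5 MHz, appears at 5.3 MHz.
81.2 MHz mod fs = 13.2 MHz.
13.2 MHz > fs/2 = 8.5 MHz, folds to fs − 13.2 MHz = 3.8 MHz.
Distinct values: {2.1 MHz, 3.8 MHz, 4.8 MHz, 5.3 MHz} → 4.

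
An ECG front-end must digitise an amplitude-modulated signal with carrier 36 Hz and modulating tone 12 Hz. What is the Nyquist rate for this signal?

96 Hz

AM sidebands sit at fc ± fm = 24 Hz and 48 Hz.
Highest-frequency component: 48 Hz.
Nyquist rate = 2 × 48 Hz = 96 Hz.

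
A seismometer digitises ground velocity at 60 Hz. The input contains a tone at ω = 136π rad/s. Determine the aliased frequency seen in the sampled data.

ω = 136π rad/s → f = ω/(2π) = 68 Hz.
68 Hz mod fs = 8 Hz.
8 Hz ≤ fs/2 = 30 Hz, appears at 8 Hz.

8 Hz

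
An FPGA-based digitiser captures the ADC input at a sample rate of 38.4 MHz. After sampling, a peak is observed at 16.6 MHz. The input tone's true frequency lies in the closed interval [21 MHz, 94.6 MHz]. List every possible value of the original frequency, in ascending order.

21.8 MHz, 55 MHz, 60.2 MHz, 93.4 MHz

Frequencies that alias to 16.6 MHz are k·fs ± 16.6 MHz for integer k ≥ 0.
k=0: 16.6 MHz.
k=1: 21.8 MHz, 55 MHz.
k=2: 60.2 MHz, 93.4 MHz.
k=3: 98.6 MHz, 131.8 MHz.
Within [21 MHz, 94.6 MHz]: 21.8 MHz, 55 MHz, 60.2 MHz, 93.4 MHz.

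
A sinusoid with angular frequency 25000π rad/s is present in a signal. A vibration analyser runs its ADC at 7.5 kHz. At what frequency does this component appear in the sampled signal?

ω = 25000π rad/s → f = ω/(2π) = 12500 Hz = 12.5 kHz.
12.5 kHz mod fs = 5 kHz.
5 kHz > fs/2 = 3.75 kHz, folds to fs − 5 kHz = 2.5 kHz.

2.5 kHz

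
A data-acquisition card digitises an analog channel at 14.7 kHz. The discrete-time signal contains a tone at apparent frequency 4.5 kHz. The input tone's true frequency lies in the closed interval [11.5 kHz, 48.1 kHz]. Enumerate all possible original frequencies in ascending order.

Frequencies that alias to 4.5 kHz are k·fs ± 4.5 kHz for integer k ≥ 0.
k=0: 4.5 kHz.
k=1: 10.2 kHz, 19.2 kHz.
k=2: 24.9 kHz, 33.9 kHz.
k=3: 39.6 kHz, 48.6 kHz.
k=4: 54.3 kHz, 63.3 kHz.
Within [11.5 kHz, 48.1 kHz]: 19.2 kHz, 24.9 kHz, 33.9 kHz, 39.6 kHz.

19.2 kHz, 24.9 kHz, 33.9 kHz, 39.6 kHz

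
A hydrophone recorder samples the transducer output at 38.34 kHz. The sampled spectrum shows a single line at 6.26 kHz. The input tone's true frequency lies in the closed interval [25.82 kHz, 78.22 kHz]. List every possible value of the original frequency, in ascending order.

Frequencies that alias to 6.26 kHz are k·fs ± 6.26 kHz for integer k ≥ 0.
k=0: 6.26 kHz.
k=1: 32.08 kHz, 44.6 kHz.
k=2: 70.42 kHz, 82.94 kHz.
k=3: 108.76 kHz, 121.28 kHz.
Within [25.82 kHz, 78.22 kHz]: 32.08 kHz, 44.6 kHz, 70.42 kHz.

32.08 kHz, 44.6 kHz, 70.42 kHz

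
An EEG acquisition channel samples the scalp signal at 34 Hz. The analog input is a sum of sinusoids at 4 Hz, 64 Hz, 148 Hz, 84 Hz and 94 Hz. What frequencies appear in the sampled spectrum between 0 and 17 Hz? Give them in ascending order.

fs/2 = 17 Hz.
4 Hz ≤ fs/2 = 17 Hz, passes unchanged.
64 Hz mod fs = 30 Hz.
30 Hz > fs/2 = 17 Hz, folds to fs − 30 Hz = 4 Hz.
148 Hz mod fs = 12 Hz.
12 Hz ≤ fs/2 = 17 Hz, appears at 12 Hz.
84 Hz mod fs = 16 Hz.
16 Hz ≤ fs/2 = 17 Hz, appears at 16 Hz.
94 Hz mod fs = 26 Hz.
26 Hz > fs/2 = 17 Hz, folds to fs − 26 Hz = 8 Hz.
Distinct values: {4 Hz, 8 Hz, 12 Hz, 16 Hz}.

4 Hz, 8 Hz, 12 Hz, 16 Hz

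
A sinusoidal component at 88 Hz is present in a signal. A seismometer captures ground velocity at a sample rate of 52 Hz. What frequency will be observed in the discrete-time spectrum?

16 Hz

88 Hz mod fs = 36 Hz.
36 Hz > fs/2 = 26 Hz, folds to fs − 36 Hz = 16 Hz.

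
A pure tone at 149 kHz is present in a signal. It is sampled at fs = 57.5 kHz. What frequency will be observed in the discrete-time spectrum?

23.5 kHz

149 kHz mod fs = 34 kHz.
34 kHz > fs/2 = 28.75 kHz, folds to fs − 34 kHz = 23.5 kHz.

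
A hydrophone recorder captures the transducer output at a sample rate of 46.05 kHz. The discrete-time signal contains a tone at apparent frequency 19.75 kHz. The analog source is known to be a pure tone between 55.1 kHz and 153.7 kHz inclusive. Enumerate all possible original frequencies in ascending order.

65.8 kHz, 72.35 kHz, 111.85 kHz, 118.4 kHz

Frequencies that alias to 19.75 kHz are k·fs ± 19.75 kHz for integer k ≥ 0.
k=0: 19.75 kHz.
k=1: 26.3 kHz, 65.8 kHz.
k=2: 72.35 kHz, 111.85 kHz.
k=3: 118.4 kHz, 157.9 kHz.
k=4: 164.45 kHz, 203.95 kHz.
Within [55.1 kHz, 153.7 kHz]: 65.8 kHz, 72.35 kHz, 111.85 kHz, 118.4 kHz.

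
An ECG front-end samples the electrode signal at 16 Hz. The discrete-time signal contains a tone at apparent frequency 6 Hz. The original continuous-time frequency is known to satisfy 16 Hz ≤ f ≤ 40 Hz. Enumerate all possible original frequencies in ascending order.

Frequencies that alias to 6 Hz are k·fs ± 6 Hz for integer k ≥ 0.
k=0: 6 Hz.
k=1: 10 Hz, 22 Hz.
k=2: 26 Hz, 38 Hz.
k=3: 42 Hz, 54 Hz.
Within [16 Hz, 40 Hz]: 22 Hz, 26 Hz, 38 Hz.

22 Hz, 26 Hz, 38 Hz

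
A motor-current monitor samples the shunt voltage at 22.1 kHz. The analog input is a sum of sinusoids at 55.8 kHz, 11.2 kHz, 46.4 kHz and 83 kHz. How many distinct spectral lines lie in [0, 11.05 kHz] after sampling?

fs/2 = 11.05 kHz.
55.8 kHz mod fs = 11.6 kHz.
11.6 kHz > fs/2 = 11.05 kHz, folds to fs − 11.6 kHz = 10.5 kHz.
11.2 kHz > fs/2 = 11.05 kHz, folds to fs − 11.2 kHz = 10.9 kHz.
46.4 kHz mod fs = 2.2 kHz.
2.2 kHz ≤ fs/2 = 11.05 kHz, appears at 2.2 kHz.
83 kHz mod fs = 16.7 kHz.
16.7 kHz > fs/2 = 11.05 kHz, folds to fs − 16.7 kHz = 5.4 kHz.
Distinct values: {2.2 kHz, 5.4 kHz, 10.5 kHz, 10.9 kHz} → 4.

4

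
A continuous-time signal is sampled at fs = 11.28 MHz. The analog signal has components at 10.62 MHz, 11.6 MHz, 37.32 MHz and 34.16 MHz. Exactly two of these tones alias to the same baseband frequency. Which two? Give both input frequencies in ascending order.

11.6 MHz, 34.16 MHz

fs/2 = 5.64 MHz.
10.62 MHz > fs/2 = 5.64 MHz, folds to fs − 10.62 MHz = 0.66 MHz.
11.6 MHz mod fs = 0.32 MHz.
0.32 MHz ≤ fs/2 = 5.64 MHz, appears at 0.32 MHz.
37.32 MHz mod fs = 3.48 MHz.
3.48 MHz ≤ fs/2 = 5.64 MHz, appears at 3.48 MHz.
34.16 MHz mod fs = 0.32 MHz.
0.32 MHz ≤ fs/2 = 5.64 MHz, appears at 0.32 MHz.
11.6 MHz and 34.16 MHz both map to 0.32 MHz.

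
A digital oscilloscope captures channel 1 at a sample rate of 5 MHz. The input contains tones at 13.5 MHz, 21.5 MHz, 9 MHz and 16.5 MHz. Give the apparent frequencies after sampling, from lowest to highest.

fs/2 = 2.5 MHz.
13.5 MHz mod fs = 3.5 MHz.
3.5 MHz > fs/2 = 2.5 MHz, folds to fs − 3.5 MHz = 1.5 MHz.
21.5 MHz mod fs = 1.5 MHz.
1.5 MHz ≤ fs/2 = 2.5 MHz, appears at 1.5 MHz.
9 MHz mod fs = 4 MHz.
4 MHz > fs/2 = 2.5 MHz, folds to fs − 4 MHz = 1 MHz.
16.5 MHz mod fs = 1.5 MHz.
1.5 MHz ≤ fs/2 = 2.5 MHz, appears at 1.5 MHz.
Distinct values: {1 MHz, 1.5 MHz}.

1 MHz, 1.5 MHz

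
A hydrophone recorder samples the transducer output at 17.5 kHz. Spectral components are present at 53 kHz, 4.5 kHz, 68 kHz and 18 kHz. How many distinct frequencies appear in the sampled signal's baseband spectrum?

3

fs/2 = 8.75 kHz.
53 kHz mod fs = 0.5 kHz.
0.5 kHz ≤ fs/2 = 8.75 kHz, appears at 0.5 kHz.
4.5 kHz ≤ fs/2 = 8.75 kHz, passes unchanged.
68 kHz mod fs = 15.5 kHz.
15.5 kHz > fs/2 = 8.75 kHz, folds to fs − 15.5 kHz = 2 kHz.
18 kHz mod fs = 0.5 kHz.
0.5 kHz ≤ fs/2 = 8.75 kHz, appears at 0.5 kHz.
Distinct values: {0.5 kHz, 2 kHz, 4.5 kHz} → 3.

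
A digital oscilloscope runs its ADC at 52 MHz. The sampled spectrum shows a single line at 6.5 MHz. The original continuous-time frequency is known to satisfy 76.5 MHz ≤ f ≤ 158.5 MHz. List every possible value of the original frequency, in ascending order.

97.5 MHz, 110.5 MHz, 149.5 MHz

Frequencies that alias to 6.5 MHz are k·fs ± 6.5 MHz for integer k ≥ 0.
k=0: 6.5 MHz.
k=1: 45.5 MHz, 58.5 MHz.
k=2: 97.5 MHz, 110.5 MHz.
k=3: 149.5 MHz, 162.5 MHz.
k=4: 201.5 MHz, 214.5 MHz.
Within [76.5 MHz, 158.5 MHz]: 97.5 MHz, 110.5 MHz, 149.5 MHz.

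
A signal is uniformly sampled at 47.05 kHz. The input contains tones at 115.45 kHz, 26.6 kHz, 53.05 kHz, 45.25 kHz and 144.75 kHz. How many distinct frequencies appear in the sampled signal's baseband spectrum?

5

fs/2 = 23.525 kHz.
115.45 kHz mod fs = 21.35 kHz.
21.35 kHz ≤ fs/2 = 23.525 kHz, appears at 21.35 kHz.
26.6 kHz > fs/2 = 23.525 kHz, folds to fs − 26.6 kHz = 20.45 kHz.
53.05 kHz mod fs = 6 kHz.
6 kHz ≤ fs/2 = 23.525 kHz, appears at 6 kHz.
45.25 kHz > fs/2 = 23.525 kHz, folds to fs − 45.25 kHz = 1.8 kHz.
144.75 kHz mod fs = 3.6 kHz.
3.6 kHz ≤ fs/2 = 23.525 kHz, appears at 3.6 kHz.
Distinct values: {1.8 kHz, 3.6 kHz, 6 kHz, 20.45 kHz, 21.35 kHz} → 5.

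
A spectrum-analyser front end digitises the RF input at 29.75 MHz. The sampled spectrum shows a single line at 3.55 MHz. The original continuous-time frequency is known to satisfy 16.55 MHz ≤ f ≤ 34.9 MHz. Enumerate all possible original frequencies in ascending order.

Frequencies that alias to 3.55 MHz are k·fs ± 3.55 MHz for integer k ≥ 0.
k=0: 3.55 MHz.
k=1: 26.2 MHz, 33.3 MHz.
k=2: 55.95 MHz, 63.05 MHz.
Within [16.55 MHz, 34.9 MHz]: 26.2 MHz, 33.3 MHz.

26.2 MHz, 33.3 MHz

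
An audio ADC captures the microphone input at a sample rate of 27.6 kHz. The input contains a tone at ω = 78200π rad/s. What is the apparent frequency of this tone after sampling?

ω = 78200π rad/s → f = ω/(2π) = 39100 Hz = 39.1 kHz.
39.1 kHz mod fs = 11.5 kHz.
11.5 kHz ≤ fs/2 = 13.8 kHz, appears at 11.5 kHz.

11.5 kHz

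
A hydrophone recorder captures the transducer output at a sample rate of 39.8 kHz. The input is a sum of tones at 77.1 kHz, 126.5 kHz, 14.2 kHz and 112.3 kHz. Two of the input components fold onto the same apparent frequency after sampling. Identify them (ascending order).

112.3 kHz, 126.5 kHz

fs/2 = 19.9 kHz.
77.1 kHz mod fs = 37.3 kHz.
37.3 kHz > fs/2 = 19.9 kHz, folds to fs − 37.3 kHz = 2.5 kHz.
126.5 kHz mod fs = 7.1 kHz.
7.1 kHz ≤ fs/2 = 19.9 kHz, appears at 7.1 kHz.
14.2 kHz ≤ fs/2 = 19.9 kHz, passes unchanged.
112.3 kHz mod fs = 32.7 kHz.
32.7 kHz > fs/2 = 19.9 kHz, folds to fs − 32.7 kHz = 7.1 kHz.
112.3 kHz and 126.5 kHz both map to 7.1 kHz.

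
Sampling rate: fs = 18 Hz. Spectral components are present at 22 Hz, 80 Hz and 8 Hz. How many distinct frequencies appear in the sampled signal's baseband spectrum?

fs/2 = 9 Hz.
22 Hz mod fs = 4 Hz.
4 Hz ≤ fs/2 = 9 Hz, appears at 4 Hz.
80 Hz mod fs = 8 Hz.
8 Hz ≤ fs/2 = 9 Hz, appears at 8 Hz.
8 Hz ≤ fs/2 = 9 Hz, passes unchanged.
Distinct values: {4 Hz, 8 Hz} → 2.

2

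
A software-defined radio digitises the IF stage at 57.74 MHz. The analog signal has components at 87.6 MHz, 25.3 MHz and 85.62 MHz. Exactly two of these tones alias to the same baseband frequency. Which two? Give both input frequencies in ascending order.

85.62 MHz, 87.6 MHz

fs/2 = 28.87 MHz.
87.6 MHz mod fs = 29.86 MHz.
29.86 MHz > fs/2 = 28.87 MHz, folds to fs − 29.86 MHz = 27.88 MHz.
25.3 MHz ≤ fs/2 = 28.87 MHz, passes unchanged.
85.62 MHz mod fs = 27.88 MHz.
27.88 MHz ≤ fs/2 = 28.87 MHz, appears at 27.88 MHz.
85.62 MHz and 87.6 MHz both map to 27.88 MHz.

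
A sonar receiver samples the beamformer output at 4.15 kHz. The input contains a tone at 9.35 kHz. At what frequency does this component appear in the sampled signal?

1.05 kHz

9.35 kHz mod fs = 1.05 kHz.
1.05 kHz ≤ fs/2 = 2.075 kHz, appears at 1.05 kHz.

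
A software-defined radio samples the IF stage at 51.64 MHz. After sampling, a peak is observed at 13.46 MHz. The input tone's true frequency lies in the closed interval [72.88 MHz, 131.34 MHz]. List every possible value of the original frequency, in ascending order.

89.82 MHz, 116.74 MHz

Frequencies that alias to 13.46 MHz are k·fs ± 13.46 MHz for integer k ≥ 0.
k=0: 13.46 MHz.
k=1: 38.18 MHz, 65.1 MHz.
k=2: 89.82 MHz, 116.74 MHz.
k=3: 141.46 MHz, 168.38 MHz.
Within [72.88 MHz, 131.34 MHz]: 89.82 MHz, 116.74 MHz.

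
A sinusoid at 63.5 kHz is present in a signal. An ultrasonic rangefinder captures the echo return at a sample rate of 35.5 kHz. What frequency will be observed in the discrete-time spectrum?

63.5 kHz mod fs = 28 kHz.
28 kHz > fs/2 = 17.75 kHz, folds to fs − 28 kHz = 7.5 kHz.

7.5 kHz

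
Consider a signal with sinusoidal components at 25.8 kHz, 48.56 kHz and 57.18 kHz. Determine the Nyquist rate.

114.36 kHz

Highest-frequency component: 57.18 kHz.
Nyquist rate = 2 × 57.18 kHz = 114.36 kHz.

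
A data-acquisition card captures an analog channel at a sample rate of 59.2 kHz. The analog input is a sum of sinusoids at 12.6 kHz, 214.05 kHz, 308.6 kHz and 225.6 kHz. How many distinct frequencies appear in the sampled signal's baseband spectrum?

3

fs/2 = 29.6 kHz.
12.6 kHz ≤ fs/2 = 29.6 kHz, passes unchanged.
214.05 kHz mod fs = 36.45 kHz.
36.45 kHz > fs/2 = 29.6 kHz, folds to fs − 36.45 kHz = 22.75 kHz.
308.6 kHz mod fs = 12.6 kHz.
12.6 kHz ≤ fs/2 = 29.6 kHz, appears at 12.6 kHz.
225.6 kHz mod fs = 48 kHz.
48 kHz > fs/2 = 29.6 kHz, folds to fs − 48 kHz = 11.2 kHz.
Distinct values: {11.2 kHz, 12.6 kHz, 22.75 kHz} → 3.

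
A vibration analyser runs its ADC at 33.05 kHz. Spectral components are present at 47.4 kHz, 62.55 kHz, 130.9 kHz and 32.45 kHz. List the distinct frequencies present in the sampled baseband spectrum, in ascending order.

fs/2 = 16.525 kHz.
47.4 kHz mod fs = 14.35 kHz.
14.35 kHz ≤ fs/2 = 16.525 kHz, appears at 14.35 kHz.
62.55 kHz mod fs = 29.5 kHz.
29.5 kHz > fs/2 = 16.525 kHz, folds to fs − 29.5 kHz = 3.55 kHz.
130.9 kHz mod fs = 31.75 kHz.
31.75 kHz > fs/2 = 16.525 kHz, folds to fs − 31.75 kHz = 1.3 kHz.
32.45 kHz > fs/2 = 16.525 kHz, folds to fs − 32.45 kHz = 0.6 kHz.
Distinct values: {0.6 kHz, 1.3 kHz, 3.55 kHz, 14.35 kHz}.

0.6 kHz, 1.3 kHz, 3.55 kHz, 14.35 kHz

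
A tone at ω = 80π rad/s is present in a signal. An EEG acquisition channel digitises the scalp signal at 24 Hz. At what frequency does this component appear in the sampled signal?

8 Hz

ω = 80π rad/s → f = ω/(2π) = 40 Hz.
40 Hz mod fs = 16 Hz.
16 Hz > fs/2 = 12 Hz, folds to fs − 16 Hz = 8 Hz.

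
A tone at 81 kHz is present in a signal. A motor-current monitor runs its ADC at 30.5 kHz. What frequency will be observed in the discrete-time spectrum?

10.5 kHz

81 kHz mod fs = 20 kHz.
20 kHz > fs/2 = 15.25 kHz, folds to fs − 20 kHz = 10.5 kHz.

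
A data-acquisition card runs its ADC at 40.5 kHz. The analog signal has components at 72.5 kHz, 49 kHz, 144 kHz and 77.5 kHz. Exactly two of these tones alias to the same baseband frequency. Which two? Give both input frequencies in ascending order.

fs/2 = 20.25 kHz.
72.5 kHz mod fs = 32 kHz.
32 kHz > fs/2 = 20.25 kHz, folds to fs − 32 kHz = 8.5 kHz.
49 kHz mod fs = 8.5 kHz.
8.5 kHz ≤ fs/2 = 20.25 kHz, appears at 8.5 kHz.
144 kHz mod fs = 22.5 kHz.
22.5 kHz > fs/2 = 20.25 kHz, folds to fs − 22.5 kHz = 18 kHz.
77.5 kHz mod fs = 37 kHz.
37 kHz > fs/2 = 20.25 kHz, folds to fs − 37 kHz = 3.5 kHz.
49 kHz and 72.5 kHz both map to 8.5 kHz.

49 kHz, 72.5 kHz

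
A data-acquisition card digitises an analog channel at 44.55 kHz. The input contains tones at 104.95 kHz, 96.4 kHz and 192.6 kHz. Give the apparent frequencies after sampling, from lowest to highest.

fs/2 = 22.275 kHz.
104.95 kHz mod fs = 15.85 kHz.
15.85 kHz ≤ fs/2 = 22.275 kHz, appears at 15.85 kHz.
96.4 kHz mod fs = 7.3 kHz.
7.3 kHz ≤ fs/2 = 22.275 kHz, appears at 7.3 kHz.
192.6 kHz mod fs = 14.4 kHz.
14.4 kHz ≤ fs/2 = 22.275 kHz, appears at 14.4 kHz.
Distinct values: {7.3 kHz, 14.4 kHz, 15.85 kHz}.

7.3 kHz, 14.4 kHz, 15.85 kHz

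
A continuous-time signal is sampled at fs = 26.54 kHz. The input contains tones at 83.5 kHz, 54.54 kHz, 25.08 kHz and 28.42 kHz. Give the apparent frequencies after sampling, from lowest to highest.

fs/2 = 13.27 kHz.
83.5 kHz mod fs = 3.88 kHz.
3.88 kHz ≤ fs/2 = 13.27 kHz, appears at 3.88 kHz.
54.54 kHz mod fs = 1.46 kHz.
1.46 kHz ≤ fs/2 = 13.27 kHz, appears at 1.46 kHz.
25.08 kHz > fs/2 = 13.27 kHz, folds to fs − 25.08 kHz = 1.46 kHz.
28.42 kHz mod fs = 1.88 kHz.
1.88 kHz ≤ fs/2 = 13.27 kHz, appears at 1.88 kHz.
Distinct values: {1.46 kHz, 1.88 kHz, 3.88 kHz}.

1.46 kHz, 1.88 kHz, 3.88 kHz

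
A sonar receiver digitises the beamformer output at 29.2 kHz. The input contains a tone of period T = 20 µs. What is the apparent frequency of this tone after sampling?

T = 20 µs → f = 1/T = 50 kHz.
50 kHz mod fs = 20.8 kHz.
20.8 kHz > fs/2 = 14.6 kHz, folds to fs − 20.8 kHz = 8.4 kHz.

8.4 kHz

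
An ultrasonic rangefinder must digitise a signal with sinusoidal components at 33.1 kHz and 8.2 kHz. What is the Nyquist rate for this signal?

Highest-frequency component: 33.1 kHz.
Nyquist rate = 2 × 33.1 kHz = 66.2 kHz.

66.2 kHz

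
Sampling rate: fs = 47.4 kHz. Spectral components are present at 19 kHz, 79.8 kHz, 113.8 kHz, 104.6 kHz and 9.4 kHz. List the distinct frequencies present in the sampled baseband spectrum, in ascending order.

fs/2 = 23.7 kHz.
19 kHz ≤ fs/2 = 23.7 kHz, passes unchanged.
79.8 kHz mod fs = 32.4 kHz.
32.4 kHz > fs/2 = 23.7 kHz, folds to fs − 32.4 kHz = 15 kHz.
113.8 kHz mod fs = 19 kHz.
19 kHz ≤ fs/2 = 23.7 kHz, appears at 19 kHz.
104.6 kHz mod fs = 9.8 kHz.
9.8 kHz ≤ fs/2 = 23.7 kHz, appears at 9.8 kHz.
9.4 kHz ≤ fs/2 = 23.7 kHz, passes unchanged.
Distinct values: {9.4 kHz, 9.8 kHz, 15 kHz, 19 kHz}.

9.4 kHz, 9.8 kHz, 15 kHz, 19 kHz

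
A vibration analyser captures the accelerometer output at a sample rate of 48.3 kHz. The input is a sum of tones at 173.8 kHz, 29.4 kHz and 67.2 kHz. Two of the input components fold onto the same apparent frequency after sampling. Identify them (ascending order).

fs/2 = 24.15 kHz.
173.8 kHz mod fs = 28.9 kHz.
28.9 kHz > fs/2 = 24.15 kHz, folds to fs − 28.9 kHz = 19.4 kHz.
29.4 kHz > fs/2 = 24.15 kHz, folds to fs − 29.4 kHz = 18.9 kHz.
67.2 kHz mod fs = 18.9 kHz.
18.9 kHz ≤ fs/2 = 24.15 kHz, appears at 18.9 kHz.
29.4 kHz and 67.2 kHz both map to 18.9 kHz.

29.4 kHz, 67.2 kHz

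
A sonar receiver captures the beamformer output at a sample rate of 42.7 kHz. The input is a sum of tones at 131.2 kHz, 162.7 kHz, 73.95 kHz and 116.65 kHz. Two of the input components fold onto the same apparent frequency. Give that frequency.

11.45 kHz

fs/2 = 21.35 kHz.
131.2 kHz mod fs = 3.1 kHz.
3.1 kHz ≤ fs/2 = 21.35 kHz, appears at 3.1 kHz.
162.7 kHz mod fs = 34.6 kHz.
34.6 kHz > fs/2 = 21.35 kHz, folds to fs − 34.6 kHz = 8.1 kHz.
73.95 kHz mod fs = 31.25 kHz.
31.25 kHz > fs/2 = 21.35 kHz, folds to fs − 31.25 kHz = 11.45 kHz.
116.65 kHz mod fs = 31.25 kHz.
31.25 kHz > fs/2 = 21.35 kHz, folds to fs − 31.25 kHz = 11.45 kHz.
73.95 kHz and 116.65 kHz both map to 11.45 kHz.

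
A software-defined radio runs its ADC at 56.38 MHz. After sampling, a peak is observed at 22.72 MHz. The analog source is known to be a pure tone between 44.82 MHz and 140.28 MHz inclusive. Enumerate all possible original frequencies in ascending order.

79.1 MHz, 90.04 MHz, 135.48 MHz

Frequencies that alias to 22.72 MHz are k·fs ± 22.72 MHz for integer k ≥ 0.
k=0: 22.72 MHz.
k=1: 33.66 MHz, 79.1 MHz.
k=2: 90.04 MHz, 135.48 MHz.
k=3: 146.42 MHz, 191.86 MHz.
Within [44.82 MHz, 140.28 MHz]: 79.1 MHz, 90.04 MHz, 135.48 MHz.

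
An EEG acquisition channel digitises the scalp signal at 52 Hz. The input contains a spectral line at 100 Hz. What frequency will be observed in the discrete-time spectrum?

4 Hz

100 Hz mod fs = 48 Hz.
48 Hz > fs/2 = 26 Hz, folds to fs − 48 Hz = 4 Hz.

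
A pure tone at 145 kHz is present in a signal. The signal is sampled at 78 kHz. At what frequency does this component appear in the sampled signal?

145 kHz mod fs = 67 kHz.
67 kHz > fs/2 = 39 kHz, folds to fs − 67 kHz = 11 kHz.

11 kHz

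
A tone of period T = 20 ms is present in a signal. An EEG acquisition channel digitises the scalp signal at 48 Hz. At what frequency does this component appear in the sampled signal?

2 Hz

T = 20 ms → f = 1/T = 50 Hz.
50 Hz mod fs = 2 Hz.
2 Hz ≤ fs/2 = 24 Hz, appears at 2 Hz.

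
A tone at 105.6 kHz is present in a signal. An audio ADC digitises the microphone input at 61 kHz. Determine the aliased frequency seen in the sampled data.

105.6 kHz mod fs = 44.6 kHz.
44.6 kHz > fs/2 = 30.5 kHz, folds to fs − 44.6 kHz = 16.4 kHz.

16.4 kHz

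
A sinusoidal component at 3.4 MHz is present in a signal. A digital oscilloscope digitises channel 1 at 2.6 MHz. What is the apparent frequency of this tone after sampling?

3.4 MHz mod fs = 0.8 MHz.
0.8 MHz ≤ fs/2 = 1.3 MHz, appears at 0.8 MHz.

0.8 MHz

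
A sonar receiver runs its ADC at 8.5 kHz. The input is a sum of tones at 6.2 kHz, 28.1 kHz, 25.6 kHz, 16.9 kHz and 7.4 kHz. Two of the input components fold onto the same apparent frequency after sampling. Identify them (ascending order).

fs/2 = 4.25 kHz.
6.2 kHz > fs/2 = 4.25 kHz, folds to fs − 6.2 kHz = 2.3 kHz.
28.1 kHz mod fs = 2.6 kHz.
2.6 kHz ≤ fs/2 = 4.25 kHz, appears at 2.6 kHz.
25.6 kHz mod fs = 0.1 kHz.
0.1 kHz ≤ fs/2 = 4.25 kHz, appears at 0.1 kHz.
16.9 kHz mod fs = 8.4 kHz.
8.4 kHz > fs/2 = 4.25 kHz, folds to fs − 8.4 kHz = 0.1 kHz.
7.4 kHz > fs/2 = 4.25 kHz, folds to fs − 7.4 kHz = 1.1 kHz.
16.9 kHz and 25.6 kHz both map to 0.1 kHz.

16.9 kHz, 25.6 kHz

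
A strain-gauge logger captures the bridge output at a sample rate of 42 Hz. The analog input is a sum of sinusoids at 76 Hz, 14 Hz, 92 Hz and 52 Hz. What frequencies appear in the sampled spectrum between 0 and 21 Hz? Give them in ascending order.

fs/2 = 21 Hz.
76 Hz mod fs = 34 Hz.
34 Hz > fs/2 = 21 Hz, folds to fs − 34 Hz = 8 Hz.
14 Hz ≤ fs/2 = 21 Hz, passes unchanged.
92 Hz mod fs = 8 Hz.
8 Hz ≤ fs/2 = 21 Hz, appears at 8 Hz.
52 Hz mod fs = 10 Hz.
10 Hz ≤ fs/2 = 21 Hz, appears at 10 Hz.
Distinct values: {8 Hz, 10 Hz, 14 Hz}.

8 Hz, 10 Hz, 14 Hz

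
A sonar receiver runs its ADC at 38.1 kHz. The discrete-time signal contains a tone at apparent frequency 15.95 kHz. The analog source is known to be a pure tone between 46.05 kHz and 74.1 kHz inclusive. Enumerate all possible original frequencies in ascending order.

Frequencies that alias to 15.95 kHz are k·fs ± 15.95 kHz for integer k ≥ 0.
k=0: 15.95 kHz.
k=1: 22.15 kHz, 54.05 kHz.
k=2: 60.25 kHz, 92.15 kHz.
k=3: 98.35 kHz, 130.25 kHz.
Within [46.05 kHz, 74.1 kHz]: 54.05 kHz, 60.25 kHz.

54.05 kHz, 60.25 kHz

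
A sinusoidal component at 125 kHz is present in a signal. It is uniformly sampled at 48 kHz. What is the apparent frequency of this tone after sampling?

125 kHz mod fs = 29 kHz.
29 kHz > fs/2 = 24 kHz, folds to fs − 29 kHz = 19 kHz.

19 kHz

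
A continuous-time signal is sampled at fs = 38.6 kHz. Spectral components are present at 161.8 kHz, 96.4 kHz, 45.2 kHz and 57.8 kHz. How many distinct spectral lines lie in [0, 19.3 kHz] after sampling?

3

fs/2 = 19.3 kHz.
161.8 kHz mod fs = 7.4 kHz.
7.4 kHz ≤ fs/2 = 19.3 kHz, appears at 7.4 kHz.
96.4 kHz mod fs = 19.2 kHz.
19.2 kHz ≤ fs/2 = 19.3 kHz, appears at 19.2 kHz.
45.2 kHz mod fs = 6.6 kHz.
6.6 kHz ≤ fs/2 = 19.3 kHz, appears at 6.6 kHz.
57.8 kHz mod fs = 19.2 kHz.
19.2 kHz ≤ fs/2 = 19.3 kHz, appears at 19.2 kHz.
Distinct values: {6.6 kHz, 7.4 kHz, 19.2 kHz} → 3.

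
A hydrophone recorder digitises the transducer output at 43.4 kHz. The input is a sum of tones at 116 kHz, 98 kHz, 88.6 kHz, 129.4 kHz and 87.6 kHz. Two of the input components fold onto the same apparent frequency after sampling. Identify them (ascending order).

fs/2 = 21.7 kHz.
116 kHz mod fs = 29.2 kHz.
29.2 kHz > fs/2 = 21.7 kHz, folds to fs − 29.2 kHz = 14.2 kHz.
98 kHz mod fs = 11.2 kHz.
11.2 kHz ≤ fs/2 = 21.7 kHz, appears at 11.2 kHz.
88.6 kHz mod fs = 1.8 kHz.
1.8 kHz ≤ fs/2 = 21.7 kHz, appears at 1.8 kHz.
129.4 kHz mod fs = 42.6 kHz.
42.6 kHz > fs/2 = 21.7 kHz, folds to fs − 42.6 kHz = 0.8 kHz.
87.6 kHz mod fs = 0.8 kHz.
0.8 kHz ≤ fs/2 = 21.7 kHz, appears at 0.8 kHz.
87.6 kHz and 129.4 kHz both map to 0.8 kHz.

87.6 kHz, 129.4 kHz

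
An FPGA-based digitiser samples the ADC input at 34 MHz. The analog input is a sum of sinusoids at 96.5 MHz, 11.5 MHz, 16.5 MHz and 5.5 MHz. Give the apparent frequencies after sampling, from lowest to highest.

5.5 MHz, 11.5 MHz, 16.5 MHz

fs/2 = 17 MHz.
96.5 MHz mod fs = 28.5 MHz.
28.5 MHz > fs/2 = 17 MHz, folds to fs − 28.5 MHz = 5.5 MHz.
11.5 MHz ≤ fs/2 = 17 MHz, passes unchanged.
16.5 MHz ≤ fs/2 = 17 MHz, passes unchanged.
5.5 MHz ≤ fs/2 = 17 MHz, passes unchanged.
Distinct values: {5.5 MHz, 11.5 MHz, 16.5 MHz}.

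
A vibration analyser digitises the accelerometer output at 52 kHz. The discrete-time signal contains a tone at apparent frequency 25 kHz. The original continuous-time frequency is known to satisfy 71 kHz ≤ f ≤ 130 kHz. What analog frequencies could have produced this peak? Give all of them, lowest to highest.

Frequencies that alias to 25 kHz are k·fs ± 25 kHz for integer k ≥ 0.
k=0: 25 kHz.
k=1: 27 kHz, 77 kHz.
k=2: 79 kHz, 129 kHz.
k=3: 131 kHz, 181 kHz.
Within [71 kHz, 130 kHz]: 77 kHz, 79 kHz, 129 kHz.

77 kHz, 79 kHz, 129 kHz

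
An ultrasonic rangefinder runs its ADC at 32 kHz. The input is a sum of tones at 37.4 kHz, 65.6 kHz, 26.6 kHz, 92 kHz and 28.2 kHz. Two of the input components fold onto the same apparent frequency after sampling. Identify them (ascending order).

fs/2 = 16 kHz.
37.4 kHz mod fs = 5.4 kHz.
5.4 kHz ≤ fs/2 = 16 kHz, appears at 5.4 kHz.
65.6 kHz mod fs = 1.6 kHz.
1.6 kHz ≤ fs/2 = 16 kHz, appears at 1.6 kHz.
26.6 kHz > fs/2 = 16 kHz, folds to fs − 26.6 kHz = 5.4 kHz.
92 kHz mod fs = 28 kHz.
28 kHz > fs/2 = 16 kHz, folds to fs − 28 kHz = 4 kHz.
28.2 kHz > fs/2 = 16 kHz, folds to fs − 28.2 kHz = 3.8 kHz.
26.6 kHz and 37.4 kHz both map to 5.4 kHz.

26.6 kHz, 37.4 kHz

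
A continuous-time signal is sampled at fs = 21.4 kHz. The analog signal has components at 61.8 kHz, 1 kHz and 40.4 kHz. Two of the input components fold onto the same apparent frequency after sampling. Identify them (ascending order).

fs/2 = 10.7 kHz.
61.8 kHz mod fs = 19 kHz.
19 kHz > fs/2 = 10.7 kHz, folds to fs − 19 kHz = 2.4 kHz.
1 kHz ≤ fs/2 = 10.7 kHz, passes unchanged.
40.4 kHz mod fs = 19 kHz.
19 kHz > fs/2 = 10.7 kHz, folds to fs − 19 kHz = 2.4 kHz.
40.4 kHz and 61.8 kHz both map to 2.4 kHz.

40.4 kHz, 61.8 kHz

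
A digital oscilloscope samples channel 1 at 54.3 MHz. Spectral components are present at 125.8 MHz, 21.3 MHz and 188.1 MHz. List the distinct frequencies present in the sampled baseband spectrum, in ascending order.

fs/2 = 27.15 MHz.
125.8 MHz mod fs = 17.2 MHz.
17.2 MHz ≤ fs/2 = 27.15 MHz, appears at 17.2 MHz.
21.3 MHz ≤ fs/2 = 27.15 MHz, passes unchanged.
188.1 MHz mod fs = 25.2 MHz.
25.2 MHz ≤ fs/2 = 27.15 MHz, appears at 25.2 MHz.
Distinct values: {17.2 MHz, 21.3 MHz, 25.2 MHz}.

17.2 MHz, 21.3 MHz, 25.2 MHz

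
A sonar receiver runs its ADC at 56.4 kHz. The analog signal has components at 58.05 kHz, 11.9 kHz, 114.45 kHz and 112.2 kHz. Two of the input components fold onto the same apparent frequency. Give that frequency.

fs/2 = 28.2 kHz.
58.05 kHz mod fs = 1.65 kHz.
1.65 kHz ≤ fs/2 = 28.2 kHz, appears at 1.65 kHz.
11.9 kHz ≤ fs/2 = 28.2 kHz, passes unchanged.
114.45 kHz mod fs = 1.65 kHz.
1.65 kHz ≤ fs/2 = 28.2 kHz, appears at 1.65 kHz.
112.2 kHz mod fs = 55.8 kHz.
55.8 kHz > fs/2 = 28.2 kHz, folds to fs − 55.8 kHz = 0.6 kHz.
58.05 kHz and 114.45 kHz both map to 1.65 kHz.

1.65 kHz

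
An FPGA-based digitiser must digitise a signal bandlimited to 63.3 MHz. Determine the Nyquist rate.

126.6 MHz

Nyquist rate = 2 × 63.3 MHz = 126.6 MHz.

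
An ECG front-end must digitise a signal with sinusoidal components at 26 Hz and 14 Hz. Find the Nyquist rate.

52 Hz

Highest-frequency component: 26 Hz.
Nyquist rate = 2 × 26 Hz = 52 Hz.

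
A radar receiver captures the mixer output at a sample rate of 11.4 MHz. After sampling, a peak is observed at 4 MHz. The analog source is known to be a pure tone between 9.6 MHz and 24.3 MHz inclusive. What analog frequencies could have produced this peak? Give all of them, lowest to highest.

15.4 MHz, 18.8 MHz

Frequencies that alias to 4 MHz are k·fs ± 4 MHz for integer k ≥ 0.
k=0: 4 MHz.
k=1: 7.4 MHz, 15.4 MHz.
k=2: 18.8 MHz, 26.8 MHz.
k=3: 30.2 MHz, 38.2 MHz.
Within [9.6 MHz, 24.3 MHz]: 15.4 MHz, 18.8 MHz.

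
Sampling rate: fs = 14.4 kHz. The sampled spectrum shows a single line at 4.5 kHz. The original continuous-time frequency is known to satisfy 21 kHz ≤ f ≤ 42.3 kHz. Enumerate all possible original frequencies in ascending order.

Frequencies that alias to 4.5 kHz are k·fs ± 4.5 kHz for integer k ≥ 0.
k=0: 4.5 kHz.
k=1: 9.9 kHz, 18.9 kHz.
k=2: 24.3 kHz, 33.3 kHz.
k=3: 38.7 kHz, 47.7 kHz.
k=4: 53.1 kHz, 62.1 kHz.
Within [21 kHz, 42.3 kHz]: 24.3 kHz, 33.3 kHz, 38.7 kHz.

24.3 kHz, 33.3 kHz, 38.7 kHz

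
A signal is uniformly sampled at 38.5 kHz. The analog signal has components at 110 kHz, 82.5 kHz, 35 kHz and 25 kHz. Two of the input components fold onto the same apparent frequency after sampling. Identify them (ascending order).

82.5 kHz, 110 kHz

fs/2 = 19.25 kHz.
110 kHz mod fs = 33 kHz.
33 kHz > fs/2 = 19.25 kHz, folds to fs − 33 kHz = 5.5 kHz.
82.5 kHz mod fs = 5.5 kHz.
5.5 kHz ≤ fs/2 = 19.25 kHz, appears at 5.5 kHz.
35 kHz > fs/2 = 19.25 kHz, folds to fs − 35 kHz = 3.5 kHz.
25 kHz > fs/2 = 19.25 kHz, folds to fs − 25 kHz = 13.5 kHz.
82.5 kHz and 110 kHz both map to 5.5 kHz.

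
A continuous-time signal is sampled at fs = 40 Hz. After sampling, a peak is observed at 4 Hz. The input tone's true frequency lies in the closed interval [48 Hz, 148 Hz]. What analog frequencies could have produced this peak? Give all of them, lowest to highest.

76 Hz, 84 Hz, 116 Hz, 124 Hz

Frequencies that alias to 4 Hz are k·fs ± 4 Hz for integer k ≥ 0.
k=0: 4 Hz.
k=1: 36 Hz, 44 Hz.
k=2: 76 Hz, 84 Hz.
k=3: 116 Hz, 124 Hz.
k=4: 156 Hz, 164 Hz.
Within [48 Hz, 148 Hz]: 76 Hz, 84 Hz, 116 Hz, 124 Hz.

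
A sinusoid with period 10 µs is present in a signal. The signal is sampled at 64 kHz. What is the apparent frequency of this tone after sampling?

T = 10 µs → f = 1/T = 100 kHz.
100 kHz mod fs = 36 kHz.
36 kHz > fs/2 = 32 kHz, folds to fs − 36 kHz = 28 kHz.

28 kHz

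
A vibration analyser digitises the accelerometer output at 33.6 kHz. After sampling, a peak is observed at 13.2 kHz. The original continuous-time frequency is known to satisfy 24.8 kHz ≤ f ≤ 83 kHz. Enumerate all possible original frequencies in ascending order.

46.8 kHz, 54 kHz, 80.4 kHz

Frequencies that alias to 13.2 kHz are k·fs ± 13.2 kHz for integer k ≥ 0.
k=0: 13.2 kHz.
k=1: 20.4 kHz, 46.8 kHz.
k=2: 54 kHz, 80.4 kHz.
k=3: 87.6 kHz, 114 kHz.
Within [24.8 kHz, 83 kHz]: 46.8 kHz, 54 kHz, 80.4 kHz.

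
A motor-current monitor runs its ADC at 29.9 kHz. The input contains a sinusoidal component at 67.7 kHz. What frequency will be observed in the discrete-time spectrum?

7.9 kHz

67.7 kHz mod fs = 7.9 kHz.
7.9 kHz ≤ fs/2 = 14.95 kHz, appears at 7.9 kHz.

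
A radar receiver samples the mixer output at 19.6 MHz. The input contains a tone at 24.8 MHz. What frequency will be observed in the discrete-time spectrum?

24.8 MHz mod fs = 5.2 MHz.
5.2 MHz ≤ fs/2 = 9.8 MHz, appears at 5.2 MHz.

5.2 MHz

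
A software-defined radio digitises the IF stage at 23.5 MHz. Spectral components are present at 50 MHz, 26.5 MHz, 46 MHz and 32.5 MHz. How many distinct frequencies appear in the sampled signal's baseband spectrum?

fs/2 = 11.75 MHz.
50 MHz mod fs = 3 MHz.
3 MHz ≤ fs/2 = 11.75 MHz, appears at 3 MHz.
26.5 MHz mod fs = 3 MHz.
3 MHz ≤ fs/2 = 11.75 MHz, appears at 3 MHz.
46 MHz mod fs = 22.5 MHz.
22.5 MHz > fs/2 = 11.75 MHz, folds to fs − 22.5 MHz = 1 MHz.
32.5 MHz mod fs = 9 MHz.
9 MHz ≤ fs/2 = 11.75 MHz, appears at 9 MHz.
Distinct values: {1 MHz, 3 MHz, 9 MHz} → 3.

3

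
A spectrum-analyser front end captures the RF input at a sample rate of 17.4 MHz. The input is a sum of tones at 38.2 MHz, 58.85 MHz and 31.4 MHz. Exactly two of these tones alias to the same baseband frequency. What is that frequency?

fs/2 = 8.7 MHz.
38.2 MHz mod fs = 3.4 MHz.
3.4 MHz ≤ fs/2 = 8.7 MHz, appears at 3.4 MHz.
58.85 MHz mod fs = 6.65 MHz.
6.65 MHz ≤ fs/2 = 8.7 MHz, appears at 6.65 MHz.
31.4 MHz mod fs = 14 MHz.
14 MHz > fs/2 = 8.7 MHz, folds to fs − 14 MHz = 3.4 MHz.
31.4 MHz and 38.2 MHz both map to 3.4 MHz.

3.4 MHz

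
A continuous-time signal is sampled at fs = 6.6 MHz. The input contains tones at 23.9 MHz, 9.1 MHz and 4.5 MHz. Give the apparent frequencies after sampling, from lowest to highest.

2.1 MHz, 2.5 MHz

fs/2 = 3.3 MHz.
23.9 MHz mod fs = 4.1 MHz.
4.1 MHz > fs/2 = 3.3 MHz, folds to fs − 4.1 MHz = 2.5 MHz.
9.1 MHz mod fs = 2.5 MHz.
2.5 MHz ≤ fs/2 = 3.3 MHz, appears at 2.5 MHz.
4.5 MHz > fs/2 = 3.3 MHz, folds to fs − 4.5 MHz = 2.1 MHz.
Distinct values: {2.1 MHz, 2.5 MHz}.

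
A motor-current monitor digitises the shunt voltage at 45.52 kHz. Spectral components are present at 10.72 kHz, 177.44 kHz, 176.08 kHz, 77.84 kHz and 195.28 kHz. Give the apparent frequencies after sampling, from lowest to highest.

4.64 kHz, 6 kHz, 10.72 kHz, 13.2 kHz

fs/2 = 22.76 kHz.
10.72 kHz ≤ fs/2 = 22.76 kHz, passes unchanged.
177.44 kHz mod fs = 40.88 kHz.
40.88 kHz > fs/2 = 22.76 kHz, folds to fs − 40.88 kHz = 4.64 kHz.
176.08 kHz mod fs = 39.52 kHz.
39.52 kHz > fs/2 = 22.76 kHz, folds to fs − 39.52 kHz = 6 kHz.
77.84 kHz mod fs = 32.32 kHz.
32.32 kHz > fs/2 = 22.76 kHz, folds to fs − 32.32 kHz = 13.2 kHz.
195.28 kHz mod fs = 13.2 kHz.
13.2 kHz ≤ fs/2 = 22.76 kHz, appears at 13.2 kHz.
Distinct values: {4.64 kHz, 6 kHz, 10.72 kHz, 13.2 kHz}.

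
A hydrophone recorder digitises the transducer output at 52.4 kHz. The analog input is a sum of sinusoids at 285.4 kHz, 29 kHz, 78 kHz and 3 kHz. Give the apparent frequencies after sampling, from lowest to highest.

fs/2 = 26.2 kHz.
285.4 kHz mod fs = 23.4 kHz.
23.4 kHz ≤ fs/2 = 26.2 kHz, appears at 23.4 kHz.
29 kHz > fs/2 = 26.2 kHz, folds to fs − 29 kHz = 23.4 kHz.
78 kHz mod fs = 25.6 kHz.
25.6 kHz ≤ fs/2 = 26.2 kHz, appears at 25.6 kHz.
3 kHz ≤ fs/2 = 26.2 kHz, passes unchanged.
Distinct values: {3 kHz, 23.4 kHz, 25.6 kHz}.

3 kHz, 23.4 kHz, 25.6 kHz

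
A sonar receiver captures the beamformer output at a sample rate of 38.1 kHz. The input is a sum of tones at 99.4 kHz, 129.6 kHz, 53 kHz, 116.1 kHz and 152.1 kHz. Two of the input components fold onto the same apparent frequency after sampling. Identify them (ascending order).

fs/2 = 19.05 kHz.
99.4 kHz mod fs = 23.2 kHz.
23.2 kHz > fs/2 = 19.05 kHz, folds to fs − 23.2 kHz = 14.9 kHz.
129.6 kHz mod fs = 15.3 kHz.
15.3 kHz ≤ fs/2 = 19.05 kHz, appears at 15.3 kHz.
53 kHz mod fs = 14.9 kHz.
14.9 kHz ≤ fs/2 = 19.05 kHz, appears at 14.9 kHz.
116.1 kHz mod fs = 1.8 kHz.
1.8 kHz ≤ fs/2 = 19.05 kHz, appears at 1.8 kHz.
152.1 kHz mod fs = 37.8 kHz.
37.8 kHz > fs/2 = 19.05 kHz, folds to fs − 37.8 kHz = 0.3 kHz.
53 kHz and 99.4 kHz both map to 14.9 kHz.

53 kHz, 99.4 kHz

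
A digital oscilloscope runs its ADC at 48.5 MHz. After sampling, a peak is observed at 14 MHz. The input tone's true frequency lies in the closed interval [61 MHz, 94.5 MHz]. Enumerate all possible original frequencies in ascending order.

Frequencies that alias to 14 MHz are k·fs ± 14 MHz for integer k ≥ 0.
k=0: 14 MHz.
k=1: 34.5 MHz, 62.5 MHz.
k=2: 83 MHz, 111 MHz.
k=3: 131.5 MHz, 159.5 MHz.
Within [61 MHz, 94.5 MHz]: 62.5 MHz, 83 MHz.

62.5 MHz, 83 MHz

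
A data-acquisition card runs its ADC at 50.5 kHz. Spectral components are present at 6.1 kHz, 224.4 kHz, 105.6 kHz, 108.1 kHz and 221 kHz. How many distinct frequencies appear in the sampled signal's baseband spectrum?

fs/2 = 25.25 kHz.
6.1 kHz ≤ fs/2 = 25.25 kHz, passes unchanged.
224.4 kHz mod fs = 22.4 kHz.
22.4 kHz ≤ fs/2 = 25.25 kHz, appears at 22.4 kHz.
105.6 kHz mod fs = 4.6 kHz.
4.6 kHz ≤ fs/2 = 25.25 kHz, appears at 4.6 kHz.
108.1 kHz mod fs = 7.1 kHz.
7.1 kHz ≤ fs/2 = 25.25 kHz, appears at 7.1 kHz.
221 kHz mod fs = 19 kHz.
19 kHz ≤ fs/2 = 25.25 kHz, appears at 19 kHz.
Distinct values: {4.6 kHz, 6.1 kHz, 7.1 kHz, 19 kHz, 22.4 kHz} → 5.

5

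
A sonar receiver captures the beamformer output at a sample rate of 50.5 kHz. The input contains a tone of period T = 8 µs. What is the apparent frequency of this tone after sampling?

24 kHz

T = 8 µs → f = 1/T = 125 kHz.
125 kHz mod fs = 24 kHz.
24 kHz ≤ fs/2 = 25.25 kHz, appears at 24 kHz.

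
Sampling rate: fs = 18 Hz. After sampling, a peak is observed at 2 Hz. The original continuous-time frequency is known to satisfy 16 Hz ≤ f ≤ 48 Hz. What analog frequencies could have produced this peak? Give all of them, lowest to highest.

Frequencies that alias to 2 Hz are k·fs ± 2 Hz for integer k ≥ 0.
k=0: 2 Hz.
k=1: 16 Hz, 20 Hz.
k=2: 34 Hz, 38 Hz.
k=3: 52 Hz, 56 Hz.
Within [16 Hz, 48 Hz]: 16 Hz, 20 Hz, 34 Hz, 38 Hz.

16 Hz, 20 Hz, 34 Hz, 38 Hz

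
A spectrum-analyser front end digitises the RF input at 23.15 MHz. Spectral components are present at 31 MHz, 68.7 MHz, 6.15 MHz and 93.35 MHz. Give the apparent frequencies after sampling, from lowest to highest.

0.75 MHz, 6.15 MHz, 7.85 MHz

fs/2 = 11.575 MHz.
31 MHz mod fs = 7.85 MHz.
7.85 MHz ≤ fs/2 = 11.575 MHz, appears at 7.85 MHz.
68.7 MHz mod fs = 22.4 MHz.
22.4 MHz > fs/2 = 11.575 MHz, folds to fs − 22.4 MHz = 0.75 MHz.
6.15 MHz ≤ fs/2 = 11.575 MHz, passes unchanged.
93.35 MHz mod fs = 0.75 MHz.
0.75 MHz ≤ fs/2 = 11.575 MHz, appears at 0.75 MHz.
Distinct values: {0.75 MHz, 6.15 MHz, 7.85 MHz}.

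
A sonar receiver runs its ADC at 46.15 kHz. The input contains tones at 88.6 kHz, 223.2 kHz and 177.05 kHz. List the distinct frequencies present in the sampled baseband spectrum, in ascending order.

3.7 kHz, 7.55 kHz

fs/2 = 23.075 kHz.
88.6 kHz mod fs = 42.45 kHz.
42.45 kHz > fs/2 = 23.075 kHz, folds to fs − 42.45 kHz = 3.7 kHz.
223.2 kHz mod fs = 38.6 kHz.
38.6 kHz > fs/2 = 23.075 kHz, folds to fs − 38.6 kHz = 7.55 kHz.
177.05 kHz mod fs = 38.6 kHz.
38.6 kHz > fs/2 = 23.075 kHz, folds to fs − 38.6 kHz = 7.55 kHz.
Distinct values: {3.7 kHz, 7.55 kHz}.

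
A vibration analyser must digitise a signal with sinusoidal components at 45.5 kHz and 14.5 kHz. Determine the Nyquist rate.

91 kHz

Highest-frequency component: 45.5 kHz.
Nyquist rate = 2 × 45.5 kHz = 91 kHz.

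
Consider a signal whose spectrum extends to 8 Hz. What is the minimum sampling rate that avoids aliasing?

16 Hz

Nyquist rate = 2 × 8 Hz = 16 Hz.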